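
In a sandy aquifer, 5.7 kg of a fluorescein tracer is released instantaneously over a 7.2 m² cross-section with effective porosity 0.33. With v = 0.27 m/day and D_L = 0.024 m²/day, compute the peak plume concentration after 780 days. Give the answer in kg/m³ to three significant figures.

0.156 kg/m³

The peak of an instantaneous 1D plume sits at x = vt; there the Gaussian factor is 1 and C_max = M/(n_e·A·√(4πDt)), where n_e·A is the pore area the mass is dissolved in.
√(4πDt) = √(4π × 0.024 × 780) = 15.34 m, so C_max = 5.7/(0.33 × 7.2 × 15.34) = 0.156 kg/m³.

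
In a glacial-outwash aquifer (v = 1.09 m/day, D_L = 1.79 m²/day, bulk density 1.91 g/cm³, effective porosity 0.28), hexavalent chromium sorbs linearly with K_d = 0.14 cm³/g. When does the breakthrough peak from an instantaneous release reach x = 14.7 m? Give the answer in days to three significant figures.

Retardation factor R = 1 + ρ_b·K_d/n = 1 + 1.91 × 0.14/0.28 = 1.955.
Sorption retards both mechanisms: v_R = v/R = 0.5575 m/day, D_R = D/R = 0.9156 m²/day.
Peak time from v_R²t² + 2D_R t − x² = 0: t = (√(D_R² + v_R²x²) − D_R)/v_R².
√(D_R² + v_R²x²) = √(0.9156² + 0.5575² × 14.7²) = 8.246; v_R² = 0.3108.
t = (8.246 − 0.9156)/0.3108 = 23.6 days.

23.6 days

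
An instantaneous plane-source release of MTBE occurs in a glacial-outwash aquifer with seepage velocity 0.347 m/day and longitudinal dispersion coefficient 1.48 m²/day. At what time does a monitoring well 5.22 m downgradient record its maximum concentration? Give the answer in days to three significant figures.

7.13 days

For the 1D instantaneous-source solution, setting ∂C/∂t = 0 at fixed x gives v²t² + 2Dt − x² = 0, so t = (√(D² + v²x²) − D)/v².
√(D² + v²x²) = √(1.48² + 0.347² × 5.22²) = 2.339; v² = 0.120409.
t = (2.339 − 1.48)/0.120409 = 7.13 days (vs. the pure-advection estimate x/v = 15.0 d).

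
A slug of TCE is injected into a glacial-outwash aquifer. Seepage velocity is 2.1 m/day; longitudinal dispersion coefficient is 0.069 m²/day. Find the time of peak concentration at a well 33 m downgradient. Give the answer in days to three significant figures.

15.7 days

For the 1D instantaneous-source solution, setting ∂C/∂t = 0 at fixed x gives v²t² + 2Dt − x² = 0, so t = (√(D² + v²x²) − D)/v².
√(D² + v²x²) = √(0.069² + 2.1² × 33²) = 69.30; v² = 4.41.
t = (69.30 − 0.069)/4.41 = 15.7 days (vs. the pure-advection estimate x/v = 15.7 d).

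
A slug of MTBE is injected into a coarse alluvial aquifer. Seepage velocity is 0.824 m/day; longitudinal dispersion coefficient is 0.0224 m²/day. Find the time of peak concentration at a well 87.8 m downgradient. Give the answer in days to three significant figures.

107 days

For the 1D instantaneous-source solution, setting ∂C/∂t = 0 at fixed x gives v²t² + 2Dt − x² = 0, so t = (√(D² + v²x²) − D)/v².
√(D² + v²x²) = √(0.0224² + 0.824² × 87.8²) = 72.35; v² = 0.678976.
t = (72.35 − 0.0224)/0.678976 = 107 days (vs. the pure-advection estimate x/v = 107 d).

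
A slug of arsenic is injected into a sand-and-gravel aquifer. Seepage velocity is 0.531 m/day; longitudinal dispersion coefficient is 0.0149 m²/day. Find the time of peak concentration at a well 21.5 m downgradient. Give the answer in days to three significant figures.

For the 1D instantaneous-source solution, setting ∂C/∂t = 0 at fixed x gives v²t² + 2Dt − x² = 0, so t = (√(D² + v²x²) − D)/v².
√(D² + v²x²) = √(0.0149² + 0.531² × 21.5²) = 11.42; v² = 0.281961.
t = (11.42 − 0.0149)/0.281961 = 40.4 days (vs. the pure-advection estimate x/v = 40.5 d).

40.4 days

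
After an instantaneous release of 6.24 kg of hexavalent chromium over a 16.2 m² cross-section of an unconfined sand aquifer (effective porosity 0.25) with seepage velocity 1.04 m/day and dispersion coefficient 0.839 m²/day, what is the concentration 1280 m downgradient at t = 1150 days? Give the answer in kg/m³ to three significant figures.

0.00225 kg/m³

For an instantaneous plane source, C(x,t) = M/(n_e·A·√(4πDt)) · exp(−(x−vt)²/(4Dt)), with n_e·A the pore (flow) area.
Plume center vt = 1.04 × 1150 = 1196 m, so the well at 1280 m is 84 m downgradient of the peak.
√(4πDt) = 110.1 m, giving peak height M/(n_e·A·√(4πDt)) = 6.24/(0.25 × 16.2 × 110.1) = 0.01399 kg/m³.
(x−vt)²/(4Dt) = (84)²/(4 × 0.839 × 1150) = 1.828; exp(−1.828) = 0.1607.
C = 0.01399 × 0.1607 = 0.00225 kg/m³.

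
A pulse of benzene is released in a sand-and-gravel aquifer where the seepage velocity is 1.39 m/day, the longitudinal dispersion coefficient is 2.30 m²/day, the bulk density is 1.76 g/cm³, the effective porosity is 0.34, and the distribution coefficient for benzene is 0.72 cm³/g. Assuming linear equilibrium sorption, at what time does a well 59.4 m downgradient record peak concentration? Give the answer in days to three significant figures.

196 days

Retardation factor R = 1 + ρ_b·K_d/n = 1 + 1.76 × 0.72/0.34 = 4.727.
Sorption retards both mechanisms: v_R = v/R = 0.2941 m/day, D_R = D/R = 0.4866 m²/day.
Peak time from v_R²t² + 2D_R t − x² = 0: t = (√(D_R² + v_R²x²) − D_R)/v_R².
√(D_R² + v_R²x²) = √(0.4866² + 0.2941² × 59.4²) = 17.48; v_R² = 0.08649.
t = (17.48 − 0.4866)/0.08649 = 196 days.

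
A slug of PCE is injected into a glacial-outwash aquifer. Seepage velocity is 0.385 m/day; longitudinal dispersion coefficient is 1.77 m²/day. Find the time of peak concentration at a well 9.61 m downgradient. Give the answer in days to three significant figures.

15.7 days

For the 1D instantaneous-source solution, setting ∂C/∂t = 0 at fixed x gives v²t² + 2Dt − x² = 0, so t = (√(D² + v²x²) − D)/v².
√(D² + v²x²) = √(1.77² + 0.385² × 9.61²) = 4.101; v² = 0.148225.
t = (4.101 − 1.77)/0.148225 = 15.7 days (vs. the pure-advection estimate x/v = 25.0 d).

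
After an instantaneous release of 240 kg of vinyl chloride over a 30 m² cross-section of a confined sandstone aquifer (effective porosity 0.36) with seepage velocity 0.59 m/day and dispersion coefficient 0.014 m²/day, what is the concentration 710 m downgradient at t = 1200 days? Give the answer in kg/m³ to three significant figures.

1.44 kg/m³

For an instantaneous plane source, C(x,t) = M/(n_e·A·√(4πDt)) · exp(−(x−vt)²/(4Dt)), with n_e·A the pore (flow) area.
Plume center vt = 0.59 × 1200 = 708 m, so the well at 710 m is 2 m downgradient of the peak.
√(4πDt) = 14.53 m, giving peak height M/(n_e·A·√(4πDt)) = 240/(0.36 × 30 × 14.53) = 1.529 kg/m³.
(x−vt)²/(4Dt) = (2)²/(4 × 0.014 × 1200) = 0.05952; exp(−0.05952) = 0.9422.
C = 1.529 × 0.9422 = 1.44 kg/m³.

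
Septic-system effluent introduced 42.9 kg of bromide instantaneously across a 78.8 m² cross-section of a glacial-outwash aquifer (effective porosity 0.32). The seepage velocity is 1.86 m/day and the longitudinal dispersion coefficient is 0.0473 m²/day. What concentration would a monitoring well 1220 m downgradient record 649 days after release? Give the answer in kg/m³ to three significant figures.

For an instantaneous plane source, C(x,t) = M/(n_e·A·√(4πDt)) · exp(−(x−vt)²/(4Dt)), with n_e·A the pore (flow) area.
Plume center vt = 1.86 × 649 = 1207.14 m, so the well at 1220 m is 12.86 m downgradient of the peak.
√(4πDt) = 19.64 m, giving peak height M/(n_e·A·√(4πDt)) = 42.9/(0.32 × 78.8 × 19.64) = 0.08662 kg/m³.
(x−vt)²/(4Dt) = (12.86)²/(4 × 0.0473 × 649) = 1.347; exp(−1.347) = 0.2600.
C = 0.08662 × 0.2600 = 0.0225 kg/m³.

0.0225 kg/m³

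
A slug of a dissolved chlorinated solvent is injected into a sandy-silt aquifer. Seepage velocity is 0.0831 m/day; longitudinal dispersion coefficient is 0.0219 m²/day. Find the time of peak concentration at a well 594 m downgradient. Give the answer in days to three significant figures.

For the 1D instantaneous-source solution, setting ∂C/∂t = 0 at fixed x gives v²t² + 2Dt − x² = 0, so t = (√(D² + v²x²) − D)/v².
√(D² + v²x²) = √(0.0219² + 0.0831² × 594²) = 49.36; v² = 0.00690561.
t = (49.36 − 0.0219)/0.00690561 = 7140 days (vs. the pure-advection estimate x/v = 7150 d).

7140 days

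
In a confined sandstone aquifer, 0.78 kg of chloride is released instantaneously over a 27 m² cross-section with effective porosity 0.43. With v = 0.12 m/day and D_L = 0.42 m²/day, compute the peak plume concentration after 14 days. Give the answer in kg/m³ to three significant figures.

0.00782 kg/m³

The peak of an instantaneous 1D plume sits at x = vt; there the Gaussian factor is 1 and C_max = M/(n_e·A·√(4πDt)), where n_e·A is the pore area the mass is dissolved in.
√(4πDt) = √(4π × 0.42 × 14) = 8.596 m, so C_max = 0.78/(0.43 × 27 × 8.596) = 0.00782 kg/m³.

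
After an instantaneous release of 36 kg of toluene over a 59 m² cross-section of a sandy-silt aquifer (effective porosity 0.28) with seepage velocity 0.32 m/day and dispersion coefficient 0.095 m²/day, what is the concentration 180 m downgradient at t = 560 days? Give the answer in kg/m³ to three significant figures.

0.0840 kg/m³

For an instantaneous plane source, C(x,t) = M/(n_e·A·√(4πDt)) · exp(−(x−vt)²/(4Dt)), with n_e·A the pore (flow) area.
Plume center vt = 0.32 × 560 = 179.2 m, so the well at 180 m is 0.8 m downgradient of the peak.
√(4πDt) = 25.86 m, giving peak height M/(n_e·A·√(4πDt)) = 36/(0.28 × 59 × 25.86) = 0.08427 kg/m³.
(x−vt)²/(4Dt) = (0.8)²/(4 × 0.095 × 560) = 0.003008; exp(−0.003008) = 0.9970.
C = 0.08427 × 0.9970 = 0.0840 kg/m³.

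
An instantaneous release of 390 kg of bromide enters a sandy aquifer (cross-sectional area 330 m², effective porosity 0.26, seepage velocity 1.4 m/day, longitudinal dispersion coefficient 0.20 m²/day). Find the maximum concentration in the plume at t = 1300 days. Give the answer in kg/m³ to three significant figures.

The peak of an instantaneous 1D plume sits at x = vt; there the Gaussian factor is 1 and C_max = M/(n_e·A·√(4πDt)), where n_e·A is the pore area the mass is dissolved in.
√(4πDt) = √(4π × 0.20 × 1300) = 57.16 m, so C_max = 390/(0.26 × 330 × 57.16) = 0.0795 kg/m³.

0.0795 kg/m³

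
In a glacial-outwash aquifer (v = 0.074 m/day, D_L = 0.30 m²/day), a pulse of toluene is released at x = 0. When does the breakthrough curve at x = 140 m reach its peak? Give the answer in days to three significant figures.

For the 1D instantaneous-source solution, setting ∂C/∂t = 0 at fixed x gives v²t² + 2Dt − x² = 0, so t = (√(D² + v²x²) − D)/v².
√(D² + v²x²) = √(0.30² + 0.074² × 140²) = 10.36; v² = 0.005476.
t = (10.36 − 0.30)/0.005476 = 1840 days (vs. the pure-advection estimate x/v = 1890 d).

1840 days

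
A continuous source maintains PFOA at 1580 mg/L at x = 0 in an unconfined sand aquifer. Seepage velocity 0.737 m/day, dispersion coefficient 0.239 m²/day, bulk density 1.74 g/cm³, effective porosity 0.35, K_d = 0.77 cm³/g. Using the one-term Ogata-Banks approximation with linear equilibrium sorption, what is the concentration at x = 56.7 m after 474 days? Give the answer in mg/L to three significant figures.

Retardation factor R = 1 + ρ_b·K_d/n = 1 + 1.74 × 0.77/0.35 = 4.828.
Sorption retards both mechanisms: v_R = v/R = 0.1527 m/day, D_R = D/R = 0.04950 m²/day.
v_R·t = 0.1527 × 474 = 72.3798 m; 2√(D_R t) = 9.688 m; argument = (56.7 − 72.3798)/9.688 = -1.618.
C = C₀ × ½·erfc(-1.618) = 1580 × 0.9889 = 1560 mg/L.

1560 mg/L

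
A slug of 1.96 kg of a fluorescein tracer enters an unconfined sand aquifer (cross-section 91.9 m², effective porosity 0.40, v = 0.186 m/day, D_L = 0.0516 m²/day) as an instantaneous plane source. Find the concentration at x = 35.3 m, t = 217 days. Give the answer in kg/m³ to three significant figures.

For an instantaneous plane source, C(x,t) = M/(n_e·A·√(4πDt)) · exp(−(x−vt)²/(4Dt)), with n_e·A the pore (flow) area.
Plume center vt = 0.186 × 217 = 40.362 m, so the well at 35.3 m is 5.062 m upgradient of the peak.
√(4πDt) = 11.86 m, giving peak height M/(n_e·A·√(4πDt)) = 1.96/(0.40 × 91.9 × 11.86) = 0.004496 kg/m³.
(x−vt)²/(4Dt) = (-5.062)²/(4 × 0.0516 × 217) = 0.5721; exp(−0.5721) = 0.5643.
C = 0.004496 × 0.5643 = 0.00254 kg/m³.

0.00254 kg/m³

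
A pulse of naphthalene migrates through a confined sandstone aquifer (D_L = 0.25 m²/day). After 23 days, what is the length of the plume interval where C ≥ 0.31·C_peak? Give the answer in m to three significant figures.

The plume is Gaussian with σ = √(2Dt) = √(2 × 0.25 × 23) = 3.391 m.
C/C_peak = exp(−Δx²/(2σ²)) = 0.31 ⇒ Δx = σ·√(−2 ln 0.31) = 3.391 × 1.530 = 5.188 m.
Width = 2Δx = 10.4 m.

10.4 m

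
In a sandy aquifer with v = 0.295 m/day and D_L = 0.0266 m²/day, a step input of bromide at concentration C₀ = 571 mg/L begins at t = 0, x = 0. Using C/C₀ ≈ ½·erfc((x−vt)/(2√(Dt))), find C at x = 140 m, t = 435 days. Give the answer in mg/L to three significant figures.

For a continuous step input, C/C₀ ≈ ½·erfc((x−vt)/(2√(Dt))).
vt = 0.295 × 435 = 128.325 m and 2√(Dt) = 2√(0.0266 × 435) = 6.803 m.
Argument (x−vt)/(2√(Dt)) = (140 − 128.325)/6.803 = 1.716; ½·erfc(1.716) = 0.007617.
C = 571 × 0.007617 = 4.35 mg/L.

4.35 mg/L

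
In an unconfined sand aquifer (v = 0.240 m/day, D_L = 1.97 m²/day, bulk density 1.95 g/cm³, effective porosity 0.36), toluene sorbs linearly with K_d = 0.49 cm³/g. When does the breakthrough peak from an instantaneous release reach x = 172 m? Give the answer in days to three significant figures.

Retardation factor R = 1 + ρ_b·K_d/n = 1 + 1.95 × 0.49/0.36 = 3.654.
Sorption retards both mechanisms: v_R = v/R = 0.06568 m/day, D_R = D/R = 0.5391 m²/day.
Peak time from v_R²t² + 2D_R t − x² = 0: t = (√(D_R² + v_R²x²) − D_R)/v_R².
√(D_R² + v_R²x²) = √(0.5391² + 0.06568² × 172²) = 11.31; v_R² = 0.004314.
t = (11.31 − 0.5391)/0.004314 = 2500 days.

2500 days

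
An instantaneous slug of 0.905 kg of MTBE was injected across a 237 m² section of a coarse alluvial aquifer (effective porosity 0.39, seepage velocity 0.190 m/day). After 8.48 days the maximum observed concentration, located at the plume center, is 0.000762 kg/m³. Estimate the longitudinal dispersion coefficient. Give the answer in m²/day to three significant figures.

1.55 m²/day

At the plume center C_max = M/(n_e·A·√(4πDt)), so D = M²/(4πt·(n_e·A·C_max)²).
n_e·A·C_max = 0.39 × 237 × 0.000762 = 0.07043 kg/m.
D = 0.905²/(4π × 8.48 × 0.07043²) = 1.55 m²/day.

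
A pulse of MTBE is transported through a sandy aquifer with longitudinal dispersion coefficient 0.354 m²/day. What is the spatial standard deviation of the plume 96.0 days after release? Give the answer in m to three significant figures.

8.24 m

Dispersive spreading gives a Gaussian with σ² = 2Dt; advection only shifts the center.
σ = √(2 × 0.354 × 96.0) = 8.24 m.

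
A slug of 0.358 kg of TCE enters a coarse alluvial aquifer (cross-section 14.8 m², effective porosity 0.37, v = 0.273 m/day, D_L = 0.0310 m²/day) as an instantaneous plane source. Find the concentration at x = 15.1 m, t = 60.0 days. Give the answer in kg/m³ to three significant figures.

0.0108 kg/m³

For an instantaneous plane source, C(x,t) = M/(n_e·A·√(4πDt)) · exp(−(x−vt)²/(4Dt)), with n_e·A the pore (flow) area.
Plume center vt = 0.273 × 60.0 = 16.38 m, so the well at 15.1 m is 1.28 m upgradient of the peak.
√(4πDt) = 4.835 m, giving peak height M/(n_e·A·√(4πDt)) = 0.358/(0.37 × 14.8 × 4.835) = 0.01352 kg/m³.
(x−vt)²/(4Dt) = (-1.28)²/(4 × 0.0310 × 60.0) = 0.2202; exp(−0.2202) = 0.8024.
C = 0.01352 × 0.8024 = 0.0108 kg/m³.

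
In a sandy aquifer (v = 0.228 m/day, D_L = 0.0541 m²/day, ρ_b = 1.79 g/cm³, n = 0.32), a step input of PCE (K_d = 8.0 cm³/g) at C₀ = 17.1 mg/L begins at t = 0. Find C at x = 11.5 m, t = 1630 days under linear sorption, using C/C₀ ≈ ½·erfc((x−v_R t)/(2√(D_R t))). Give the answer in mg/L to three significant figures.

Retardation factor R = 1 + ρ_b·K_d/n = 1 + 1.79 × 8.0/0.32 = 45.75.
Sorption retards both mechanisms: v_R = v/R = 0.004984 m/day, D_R = D/R = 0.001183 m²/day.
v_R·t = 0.004984 × 1630 = 8.12392 m; 2√(D_R t) = 2.777 m; argument = (11.5 − 8.12392)/2.777 = 1.216.
C = C₀ × ½·erfc(1.216) = 17.1 × 0.04274 = 0.731 mg/L.

0.731 mg/L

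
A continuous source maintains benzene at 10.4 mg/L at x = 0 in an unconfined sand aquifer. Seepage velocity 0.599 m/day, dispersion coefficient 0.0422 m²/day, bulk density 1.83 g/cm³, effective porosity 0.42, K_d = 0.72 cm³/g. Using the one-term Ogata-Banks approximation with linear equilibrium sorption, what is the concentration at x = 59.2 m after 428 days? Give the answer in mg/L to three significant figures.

8.59 mg/L

Retardation factor R = 1 + ρ_b·K_d/n = 1 + 1.83 × 0.72/0.42 = 4.137.
Sorption retards both mechanisms: v_R = v/R = 0.1448 m/day, D_R = D/R = 0.01020 m²/day.
v_R·t = 0.1448 × 428 = 61.9744 m; 2√(D_R t) = 4.179 m; argument = (59.2 − 61.9744)/4.179 = -0.6639.
C = C₀ × ½·erfc(-0.6639) = 10.4 × 0.8261 = 8.59 mg/L.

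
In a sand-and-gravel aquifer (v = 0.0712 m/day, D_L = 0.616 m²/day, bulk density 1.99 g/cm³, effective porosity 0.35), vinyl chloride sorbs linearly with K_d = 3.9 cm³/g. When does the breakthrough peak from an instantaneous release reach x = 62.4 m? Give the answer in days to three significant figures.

Retardation factor R = 1 + ρ_b·K_d/n = 1 + 1.99 × 3.9/0.35 = 23.17.
Sorption retards both mechanisms: v_R = v/R = 0.003073 m/day, D_R = D/R = 0.02659 m²/day.
Peak time from v_R²t² + 2D_R t − x² = 0: t = (√(D_R² + v_R²x²) − D_R)/v_R².
√(D_R² + v_R²x²) = √(0.02659² + 0.003073² × 62.4²) = 0.1936; v_R² = 9.443e-06.
t = (0.1936 − 0.02659)/9.443e-06 = 17700 days.

17700 days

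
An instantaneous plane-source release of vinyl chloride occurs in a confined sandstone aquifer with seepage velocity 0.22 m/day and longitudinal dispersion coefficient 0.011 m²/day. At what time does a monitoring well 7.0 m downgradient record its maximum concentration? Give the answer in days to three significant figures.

For the 1D instantaneous-source solution, setting ∂C/∂t = 0 at fixed x gives v²t² + 2Dt − x² = 0, so t = (√(D² + v²x²) − D)/v².
√(D² + v²x²) = √(0.011² + 0.22² × 7.0²) = 1.540; v² = 0.0484.
t = (1.540 − 0.011)/0.0484 = 31.6 days (vs. the pure-advection estimate x/v = 31.8 d).

31.6 days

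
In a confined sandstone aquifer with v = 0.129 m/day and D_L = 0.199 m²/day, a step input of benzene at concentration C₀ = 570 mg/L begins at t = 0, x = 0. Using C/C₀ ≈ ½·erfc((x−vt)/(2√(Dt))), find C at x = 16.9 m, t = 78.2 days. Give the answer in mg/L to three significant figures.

For a continuous step input, C/C₀ ≈ ½·erfc((x−vt)/(2√(Dt))).
vt = 0.129 × 78.2 = 10.0878 m and 2√(Dt) = 2√(0.199 × 78.2) = 7.890 m.
Argument (x−vt)/(2√(Dt)) = (16.9 − 10.0878)/7.890 = 0.8634; ½·erfc(0.8634) = 0.1110.
C = 570 × 0.1110 = 63.3 mg/L.

63.3 mg/L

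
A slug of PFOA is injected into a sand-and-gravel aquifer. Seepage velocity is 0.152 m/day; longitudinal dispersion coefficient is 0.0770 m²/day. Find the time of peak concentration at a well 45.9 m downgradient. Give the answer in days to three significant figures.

299 days

For the 1D instantaneous-source solution, setting ∂C/∂t = 0 at fixed x gives v²t² + 2Dt − x² = 0, so t = (√(D² + v²x²) − D)/v².
√(D² + v²x²) = √(0.0770² + 0.152² × 45.9²) = 6.977; v² = 0.023104.
t = (6.977 − 0.0770)/0.023104 = 299 days (vs. the pure-advection estimate x/v = 302 d).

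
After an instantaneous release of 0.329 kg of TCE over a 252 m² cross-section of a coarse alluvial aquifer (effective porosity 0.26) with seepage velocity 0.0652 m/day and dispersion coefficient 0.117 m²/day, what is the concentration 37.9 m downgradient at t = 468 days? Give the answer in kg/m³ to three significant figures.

0.000149 kg/m³

For an instantaneous plane source, C(x,t) = M/(n_e·A·√(4πDt)) · exp(−(x−vt)²/(4Dt)), with n_e·A the pore (flow) area.
Plume center vt = 0.0652 × 468 = 30.5136 m, so the well at 37.9 m is 7.3864 m downgradient of the peak.
√(4πDt) = 26.23 m, giving peak height M/(n_e·A·√(4πDt)) = 0.329/(0.26 × 252 × 26.23) = 0.0001914 kg/m³.
(x−vt)²/(4Dt) = (7.3864)²/(4 × 0.117 × 468) = 0.2491; exp(−0.2491) = 0.7795.
C = 0.0001914 × 0.7795 = 0.000149 kg/m³.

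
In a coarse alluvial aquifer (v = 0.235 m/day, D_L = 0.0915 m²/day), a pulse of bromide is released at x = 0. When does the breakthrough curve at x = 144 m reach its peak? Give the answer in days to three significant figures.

For the 1D instantaneous-source solution, setting ∂C/∂t = 0 at fixed x gives v²t² + 2Dt − x² = 0, so t = (√(D² + v²x²) − D)/v².
√(D² + v²x²) = √(0.0915² + 0.235² × 144²) = 33.84; v² = 0.055225.
t = (33.84 − 0.0915)/0.055225 = 611 days (vs. the pure-advection estimate x/v = 613 d).

611 days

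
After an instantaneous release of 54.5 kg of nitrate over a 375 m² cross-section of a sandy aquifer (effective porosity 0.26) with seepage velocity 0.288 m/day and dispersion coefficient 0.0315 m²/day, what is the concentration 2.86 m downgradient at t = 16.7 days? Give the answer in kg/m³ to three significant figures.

0.0357 kg/m³

For an instantaneous plane source, C(x,t) = M/(n_e·A·√(4πDt)) · exp(−(x−vt)²/(4Dt)), with n_e·A the pore (flow) area.
Plume center vt = 0.288 × 16.7 = 4.8096 m, so the well at 2.86 m is 1.9496 m upgradient of the peak.
√(4πDt) = 2.571 m, giving peak height M/(n_e·A·√(4πDt)) = 54.5/(0.26 × 375 × 2.571) = 0.2174 kg/m³.
(x−vt)²/(4Dt) = (-1.9496)²/(4 × 0.0315 × 16.7) = 1.806; exp(−1.806) = 0.1643.
C = 0.2174 × 0.1643 = 0.0357 kg/m³.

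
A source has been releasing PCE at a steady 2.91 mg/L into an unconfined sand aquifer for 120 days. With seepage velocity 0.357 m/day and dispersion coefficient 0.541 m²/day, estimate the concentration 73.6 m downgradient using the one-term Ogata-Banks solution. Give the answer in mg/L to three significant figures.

For a continuous step input, C/C₀ ≈ ½·erfc((x−vt)/(2√(Dt))).
vt = 0.357 × 120 = 42.84 m and 2√(Dt) = 2√(0.541 × 120) = 16.11 m.
Argument (x−vt)/(2√(Dt)) = (73.6 − 42.84)/16.11 = 1.909; ½·erfc(1.909) = 0.003470.
C = 2.91 × 0.003470 = 0.0101 mg/L.

0.0101 mg/L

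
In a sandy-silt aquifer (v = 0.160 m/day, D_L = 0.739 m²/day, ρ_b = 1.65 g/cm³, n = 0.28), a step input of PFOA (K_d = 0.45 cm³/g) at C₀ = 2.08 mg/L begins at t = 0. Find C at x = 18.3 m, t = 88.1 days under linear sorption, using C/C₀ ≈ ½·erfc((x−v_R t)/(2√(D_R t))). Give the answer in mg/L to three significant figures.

0.0162 mg/L

Retardation factor R = 1 + ρ_b·K_d/n = 1 + 1.65 × 0.45/0.28 = 3.652.
Sorption retards both mechanisms: v_R = v/R = 0.04381 m/day, D_R = D/R = 0.2024 m²/day.
v_R·t = 0.04381 × 88.1 = 3.859661 m; 2√(D_R t) = 8.445 m; argument = (18.3 − 3.859661)/8.445 = 1.710.
C = C₀ × ½·erfc(1.710) = 2.08 × 0.007796 = 0.0162 mg/L.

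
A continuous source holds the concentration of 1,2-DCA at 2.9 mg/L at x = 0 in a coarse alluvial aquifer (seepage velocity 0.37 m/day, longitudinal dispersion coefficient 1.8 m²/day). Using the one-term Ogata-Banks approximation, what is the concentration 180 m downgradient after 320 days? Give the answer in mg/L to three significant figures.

For a continuous step input, C/C₀ ≈ ½·erfc((x−vt)/(2√(Dt))).
vt = 0.37 × 320 = 118.4 m and 2√(Dt) = 2√(1.8 × 320) = 48.00 m.
Argument (x−vt)/(2√(Dt)) = (180 − 118.4)/48.00 = 1.283; ½·erfc(1.283) = 0.03481.
C = 2.9 × 0.03481 = 0.101 mg/L.

0.101 mg/L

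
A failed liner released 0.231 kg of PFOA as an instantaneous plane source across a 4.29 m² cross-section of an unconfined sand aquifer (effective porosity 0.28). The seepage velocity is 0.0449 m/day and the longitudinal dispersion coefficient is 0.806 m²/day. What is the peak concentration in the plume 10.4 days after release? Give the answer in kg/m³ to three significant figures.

The peak of an instantaneous 1D plume sits at x = vt; there the Gaussian factor is 1 and C_max = M/(n_e·A·√(4πDt)), where n_e·A is the pore area the mass is dissolved in.
√(4πDt) = √(4π × 0.806 × 10.4) = 10.26 m, so C_max = 0.231/(0.28 × 4.29 × 10.26) = 0.0187 kg/m³.

0.0187 kg/m³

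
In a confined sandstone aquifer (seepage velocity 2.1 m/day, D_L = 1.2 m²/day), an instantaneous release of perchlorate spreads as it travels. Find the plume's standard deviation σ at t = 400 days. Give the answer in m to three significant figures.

31.0 m

Dispersive spreading gives a Gaussian with σ² = 2Dt; advection only shifts the center.
σ = √(2 × 1.2 × 400) = 31.0 m.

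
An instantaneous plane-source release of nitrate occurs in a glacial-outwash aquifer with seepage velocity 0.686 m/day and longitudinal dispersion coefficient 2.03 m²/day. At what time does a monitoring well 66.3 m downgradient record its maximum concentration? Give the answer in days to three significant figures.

92.4 days

For the 1D instantaneous-source solution, setting ∂C/∂t = 0 at fixed x gives v²t² + 2Dt − x² = 0, so t = (√(D² + v²x²) − D)/v².
√(D² + v²x²) = √(2.03² + 0.686² × 66.3²) = 45.53; v² = 0.470596.
t = (45.53 − 2.03)/0.470596 = 92.4 days (vs. the pure-advection estimate x/v = 96.6 d).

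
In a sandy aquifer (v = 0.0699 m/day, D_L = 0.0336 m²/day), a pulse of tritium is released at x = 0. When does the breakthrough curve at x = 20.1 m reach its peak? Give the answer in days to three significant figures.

For the 1D instantaneous-source solution, setting ∂C/∂t = 0 at fixed x gives v²t² + 2Dt − x² = 0, so t = (√(D² + v²x²) − D)/v².
√(D² + v²x²) = √(0.0336² + 0.0699² × 20.1²) = 1.405; v² = 0.00488601.
t = (1.405 − 0.0336)/0.00488601 = 281 days (vs. the pure-advection estimate x/v = 288 d).

281 days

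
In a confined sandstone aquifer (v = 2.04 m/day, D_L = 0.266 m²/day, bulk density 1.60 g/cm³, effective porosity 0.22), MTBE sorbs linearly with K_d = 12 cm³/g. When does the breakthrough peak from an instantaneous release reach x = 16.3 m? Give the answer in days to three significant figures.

Retardation factor R = 1 + ρ_b·K_d/n = 1 + 1.60 × 12/0.22 = 88.27.
Sorption retards both mechanisms: v_R = v/R = 0.02311 m/day, D_R = D/R = 0.003013 m²/day.
Peak time from v_R²t² + 2D_R t − x² = 0: t = (√(D_R² + v_R²x²) − D_R)/v_R².
√(D_R² + v_R²x²) = √(0.003013² + 0.02311² × 16.3²) = 0.3767; v_R² = 0.0005341.
t = (0.3767 − 0.003013)/0.0005341 = 700 days.

700 days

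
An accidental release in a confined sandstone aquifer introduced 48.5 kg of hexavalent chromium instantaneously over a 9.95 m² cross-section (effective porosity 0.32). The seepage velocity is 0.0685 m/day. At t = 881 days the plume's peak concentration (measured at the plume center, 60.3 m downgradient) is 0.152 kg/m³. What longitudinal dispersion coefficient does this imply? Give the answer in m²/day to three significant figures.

At the plume center C_max = M/(n_e·A·√(4πDt)), so D = M²/(4πt·(n_e·A·C_max)²).
n_e·A·C_max = 0.32 × 9.95 × 0.152 = 0.4840 kg/m.
D = 48.5²/(4π × 881 × 0.4840²) = 0.907 m²/day.

0.907 m²/day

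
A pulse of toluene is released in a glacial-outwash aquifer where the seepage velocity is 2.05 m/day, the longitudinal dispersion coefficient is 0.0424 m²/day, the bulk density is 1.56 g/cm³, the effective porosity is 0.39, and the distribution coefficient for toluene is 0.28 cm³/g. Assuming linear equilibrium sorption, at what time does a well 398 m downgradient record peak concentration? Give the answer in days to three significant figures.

Retardation factor R = 1 + ρ_b·K_d/n = 1 + 1.56 × 0.28/0.39 = 2.120.
Sorption retards both mechanisms: v_R = v/R = 0.9670 m/day, D_R = D/R = 0.02000 m²/day.
Peak time from v_R²t² + 2D_R t − x² = 0: t = (√(D_R² + v_R²x²) − D_R)/v_R².
√(D_R² + v_R²x²) = √(0.02000² + 0.9670² × 398²) = 384.9; v_R² = 0.9351.
t = (384.9 − 0.02000)/0.9351 = 412 days.

412 days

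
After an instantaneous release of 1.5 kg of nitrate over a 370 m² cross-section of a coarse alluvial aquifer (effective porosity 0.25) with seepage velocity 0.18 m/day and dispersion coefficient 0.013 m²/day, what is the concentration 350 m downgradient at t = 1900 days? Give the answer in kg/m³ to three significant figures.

For an instantaneous plane source, C(x,t) = M/(n_e·A·√(4πDt)) · exp(−(x−vt)²/(4Dt)), with n_e·A the pore (flow) area.
Plume center vt = 0.18 × 1900 = 342 m, so the well at 350 m is 8 m downgradient of the peak.
√(4πDt) = 17.62 m, giving peak height M/(n_e·A·√(4πDt)) = 1.5/(0.25 × 370 × 17.62) = 0.0009203 kg/m³.
(x−vt)²/(4Dt) = (8)²/(4 × 0.013 × 1900) = 0.6478; exp(−0.6478) = 0.5232.
C = 0.0009203 × 0.5232 = 0.000482 kg/m³.

0.000482 kg/m³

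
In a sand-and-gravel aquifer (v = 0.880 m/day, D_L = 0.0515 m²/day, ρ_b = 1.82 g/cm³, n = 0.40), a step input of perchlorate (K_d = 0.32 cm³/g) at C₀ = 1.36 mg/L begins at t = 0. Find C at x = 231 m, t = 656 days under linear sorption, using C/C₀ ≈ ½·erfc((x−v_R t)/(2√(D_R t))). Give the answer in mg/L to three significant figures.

1.06 mg/L

Retardation factor R = 1 + ρ_b·K_d/n = 1 + 1.82 × 0.32/0.40 = 2.456.
Sorption retards both mechanisms: v_R = v/R = 0.3583 m/day, D_R = D/R = 0.02097 m²/day.
v_R·t = 0.3583 × 656 = 235.0448 m; 2√(D_R t) = 7.418 m; argument = (231 − 235.0448)/7.418 = -0.5453.
C = C₀ × ½·erfc(-0.5453) = 1.36 × 0.7797 = 1.06 mg/L.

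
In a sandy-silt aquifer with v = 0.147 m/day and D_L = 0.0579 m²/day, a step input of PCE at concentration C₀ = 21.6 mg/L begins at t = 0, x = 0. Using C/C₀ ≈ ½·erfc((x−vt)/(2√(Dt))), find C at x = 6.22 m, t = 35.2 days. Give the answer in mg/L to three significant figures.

6.53 mg/L

For a continuous step input, C/C₀ ≈ ½·erfc((x−vt)/(2√(Dt))).
vt = 0.147 × 35.2 = 5.1744 m and 2√(Dt) = 2√(0.0579 × 35.2) = 2.855 m.
Argument (x−vt)/(2√(Dt)) = (6.22 − 5.1744)/2.855 = 0.3662; ½·erfc(0.3662) = 0.3023.
C = 21.6 × 0.3023 = 6.53 mg/L.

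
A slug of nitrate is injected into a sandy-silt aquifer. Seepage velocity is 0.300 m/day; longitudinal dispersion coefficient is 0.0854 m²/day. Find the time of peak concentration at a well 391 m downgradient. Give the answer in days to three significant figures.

1300 days

For the 1D instantaneous-source solution, setting ∂C/∂t = 0 at fixed x gives v²t² + 2Dt − x² = 0, so t = (√(D² + v²x²) − D)/v².
√(D² + v²x²) = √(0.0854² + 0.300² × 391²) = 117.3; v² = 0.09.
t = (117.3 − 0.0854)/0.09 = 1300 days (vs. the pure-advection estimate x/v = 1300 d).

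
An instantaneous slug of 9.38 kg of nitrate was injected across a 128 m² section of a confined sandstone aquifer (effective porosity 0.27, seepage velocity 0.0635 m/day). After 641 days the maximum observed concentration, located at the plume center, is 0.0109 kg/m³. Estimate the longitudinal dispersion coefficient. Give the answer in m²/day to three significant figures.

0.0770 m²/day

At the plume center C_max = M/(n_e·A·√(4πDt)), so D = M²/(4πt·(n_e·A·C_max)²).
n_e·A·C_max = 0.27 × 128 × 0.0109 = 0.3767 kg/m.
D = 9.38²/(4π × 641 × 0.3767²) = 0.0770 m²/day.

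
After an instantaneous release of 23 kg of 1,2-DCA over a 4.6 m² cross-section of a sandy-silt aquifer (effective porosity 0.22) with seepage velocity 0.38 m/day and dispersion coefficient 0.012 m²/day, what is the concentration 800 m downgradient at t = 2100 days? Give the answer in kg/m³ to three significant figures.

1.23 kg/m³

For an instantaneous plane source, C(x,t) = M/(n_e·A·√(4πDt)) · exp(−(x−vt)²/(4Dt)), with n_e·A the pore (flow) area.
Plume center vt = 0.38 × 2100 = 798 m, so the well at 800 m is 2 m downgradient of the peak.
√(4πDt) = 17.80 m, giving peak height M/(n_e·A·√(4πDt)) = 23/(0.22 × 4.6 × 17.80) = 1.277 kg/m³.
(x−vt)²/(4Dt) = (2)²/(4 × 0.012 × 2100) = 0.03968; exp(−0.03968) = 0.9611.
C = 1.277 × 0.9611 = 1.23 kg/m³.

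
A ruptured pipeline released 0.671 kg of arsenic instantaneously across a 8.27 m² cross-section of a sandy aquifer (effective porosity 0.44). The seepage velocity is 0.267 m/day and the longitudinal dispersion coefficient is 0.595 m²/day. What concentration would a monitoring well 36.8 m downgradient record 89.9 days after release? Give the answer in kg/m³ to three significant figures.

For an instantaneous plane source, C(x,t) = M/(n_e·A·√(4πDt)) · exp(−(x−vt)²/(4Dt)), with n_e·A the pore (flow) area.
Plume center vt = 0.267 × 89.9 = 24.0033 m, so the well at 36.8 m is 12.7967 m downgradient of the peak.
√(4πDt) = 25.93 m, giving peak height M/(n_e·A·√(4πDt)) = 0.671/(0.44 × 8.27 × 25.93) = 0.007112 kg/m³.
(x−vt)²/(4Dt) = (12.7967)²/(4 × 0.595 × 89.9) = 0.7653; exp(−0.7653) = 0.4652.
C = 0.007112 × 0.4652 = 0.00331 kg/m³.

0.00331 kg/m³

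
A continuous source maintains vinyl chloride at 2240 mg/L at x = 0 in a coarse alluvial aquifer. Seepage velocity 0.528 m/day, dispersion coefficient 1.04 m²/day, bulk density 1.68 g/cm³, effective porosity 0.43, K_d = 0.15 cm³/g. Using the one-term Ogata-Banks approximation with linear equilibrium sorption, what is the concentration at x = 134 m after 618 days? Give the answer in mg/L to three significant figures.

Retardation factor R = 1 + ρ_b·K_d/n = 1 + 1.68 × 0.15/0.43 = 1.586.
Sorption retards both mechanisms: v_R = v/R = 0.3329 m/day, D_R = D/R = 0.6557 m²/day.
v_R·t = 0.3329 × 618 = 205.7322 m; 2√(D_R t) = 40.26 m; argument = (134 − 205.7322)/40.26 = -1.782.
C = C₀ × ½·erfc(-1.782) = 2240 × 0.9941 = 2230 mg/L.

2230 mg/L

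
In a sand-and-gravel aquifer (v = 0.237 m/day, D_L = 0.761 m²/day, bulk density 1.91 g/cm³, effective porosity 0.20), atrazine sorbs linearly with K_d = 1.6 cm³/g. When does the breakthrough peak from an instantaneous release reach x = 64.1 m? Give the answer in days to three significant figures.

Retardation factor R = 1 + ρ_b·K_d/n = 1 + 1.91 × 1.6/0.20 = 16.28.
Sorption retards both mechanisms: v_R = v/R = 0.01456 m/day, D_R = D/R = 0.04674 m²/day.
Peak time from v_R²t² + 2D_R t − x² = 0: t = (√(D_R² + v_R²x²) − D_R)/v_R².
√(D_R² + v_R²x²) = √(0.04674² + 0.01456² × 64.1²) = 0.9345; v_R² = 0.0002120.
t = (0.9345 − 0.04674)/0.0002120 = 4190 days.

4190 days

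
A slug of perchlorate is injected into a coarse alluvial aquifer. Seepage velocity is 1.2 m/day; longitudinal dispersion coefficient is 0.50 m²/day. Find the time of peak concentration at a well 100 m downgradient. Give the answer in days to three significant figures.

83.0 days

For the 1D instantaneous-source solution, setting ∂C/∂t = 0 at fixed x gives v²t² + 2Dt − x² = 0, so t = (√(D² + v²x²) − D)/v².
√(D² + v²x²) = √(0.50² + 1.2² × 100²) = 120.0; v² = 1.44.
t = (120.0 − 0.50)/1.44 = 83.0 days (vs. the pure-advection estimate x/v = 83.3 d).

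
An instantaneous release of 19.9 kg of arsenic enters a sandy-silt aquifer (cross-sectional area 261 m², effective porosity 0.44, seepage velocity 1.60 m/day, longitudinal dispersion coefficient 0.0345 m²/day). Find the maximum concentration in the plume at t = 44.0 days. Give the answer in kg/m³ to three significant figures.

0.0397 kg/m³

The peak of an instantaneous 1D plume sits at x = vt; there the Gaussian factor is 1 and C_max = M/(n_e·A·√(4πDt)), where n_e·A is the pore area the mass is dissolved in.
√(4πDt) = √(4π × 0.0345 × 44.0) = 4.368 m, so C_max = 19.9/(0.44 × 261 × 4.368) = 0.0397 kg/m³.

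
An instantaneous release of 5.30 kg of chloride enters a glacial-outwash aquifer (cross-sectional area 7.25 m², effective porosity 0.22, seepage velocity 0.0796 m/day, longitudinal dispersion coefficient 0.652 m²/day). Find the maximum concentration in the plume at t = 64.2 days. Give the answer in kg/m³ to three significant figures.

0.145 kg/m³

The peak of an instantaneous 1D plume sits at x = vt; there the Gaussian factor is 1 and C_max = M/(n_e·A·√(4πDt)), where n_e·A is the pore area the mass is dissolved in.
√(4πDt) = √(4π × 0.652 × 64.2) = 22.93 m, so C_max = 5.30/(0.22 × 7.25 × 22.93) = 0.145 kg/m³.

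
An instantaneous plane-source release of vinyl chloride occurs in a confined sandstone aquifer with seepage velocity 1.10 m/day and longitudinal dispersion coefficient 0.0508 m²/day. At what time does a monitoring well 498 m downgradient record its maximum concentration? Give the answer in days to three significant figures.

453 days

For the 1D instantaneous-source solution, setting ∂C/∂t = 0 at fixed x gives v²t² + 2Dt − x² = 0, so t = (√(D² + v²x²) − D)/v².
√(D² + v²x²) = √(0.0508² + 1.10² × 498²) = 547.8; v² = 1.21.
t = (547.8 − 0.0508)/1.21 = 453 days (vs. the pure-advection estimate x/v = 453 d).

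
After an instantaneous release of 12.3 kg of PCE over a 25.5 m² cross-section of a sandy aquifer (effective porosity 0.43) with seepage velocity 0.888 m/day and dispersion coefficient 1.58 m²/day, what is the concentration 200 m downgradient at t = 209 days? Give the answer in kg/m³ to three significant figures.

For an instantaneous plane source, C(x,t) = M/(n_e·A·√(4πDt)) · exp(−(x−vt)²/(4Dt)), with n_e·A the pore (flow) area.
Plume center vt = 0.888 × 209 = 185.592 m, so the well at 200 m is 14.408 m downgradient of the peak.
√(4πDt) = 64.42 m, giving peak height M/(n_e·A·√(4πDt)) = 12.3/(0.43 × 25.5 × 64.42) = 0.01741 kg/m³.
(x−vt)²/(4Dt) = (14.408)²/(4 × 1.58 × 209) = 0.1572; exp(−0.1572) = 0.8545.
C = 0.01741 × 0.8545 = 0.0149 kg/m³.

0.0149 kg/m³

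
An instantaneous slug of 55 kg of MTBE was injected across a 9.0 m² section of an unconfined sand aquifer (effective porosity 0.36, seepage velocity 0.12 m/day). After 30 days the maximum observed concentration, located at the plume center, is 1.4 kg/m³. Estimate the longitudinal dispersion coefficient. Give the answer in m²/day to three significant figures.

0.390 m²/day

At the plume center C_max = M/(n_e·A·√(4πDt)), so D = M²/(4πt·(n_e·A·C_max)²).
n_e·A·C_max = 0.36 × 9.0 × 1.4 = 4.536 kg/m.
D = 55²/(4π × 30 × 4.536²) = 0.390 m²/day.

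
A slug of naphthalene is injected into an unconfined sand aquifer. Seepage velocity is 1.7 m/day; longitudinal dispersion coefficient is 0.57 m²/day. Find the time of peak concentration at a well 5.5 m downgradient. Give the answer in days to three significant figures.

For the 1D instantaneous-source solution, setting ∂C/∂t = 0 at fixed x gives v²t² + 2Dt − x² = 0, so t = (√(D² + v²x²) − D)/v².
√(D² + v²x²) = √(0.57² + 1.7² × 5.5²) = 9.367; v² = 2.89.
t = (9.367 − 0.57)/2.89 = 3.04 days (vs. the pure-advection estimate x/v = 3.24 d).

3.04 days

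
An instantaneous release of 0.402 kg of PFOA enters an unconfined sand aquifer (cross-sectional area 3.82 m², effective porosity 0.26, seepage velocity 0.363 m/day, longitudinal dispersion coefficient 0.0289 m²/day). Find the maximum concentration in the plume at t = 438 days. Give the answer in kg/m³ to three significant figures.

The peak of an instantaneous 1D plume sits at x = vt; there the Gaussian factor is 1 and C_max = M/(n_e·A·√(4πDt)), where n_e·A is the pore area the mass is dissolved in.
√(4πDt) = √(4π × 0.0289 × 438) = 12.61 m, so C_max = 0.402/(0.26 × 3.82 × 12.61) = 0.0321 kg/m³.

0.0321 kg/m³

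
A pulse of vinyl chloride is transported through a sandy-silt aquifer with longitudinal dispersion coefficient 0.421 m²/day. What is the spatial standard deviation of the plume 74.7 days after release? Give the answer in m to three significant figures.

Dispersive spreading gives a Gaussian with σ² = 2Dt; advection only shifts the center.
σ = √(2 × 0.421 × 74.7) = 7.93 m.

7.93 m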